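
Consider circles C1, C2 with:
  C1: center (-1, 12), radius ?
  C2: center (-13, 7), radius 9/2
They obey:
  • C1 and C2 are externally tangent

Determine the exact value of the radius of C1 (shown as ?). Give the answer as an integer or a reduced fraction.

17/2

1. [ext C1·C2]  r_C1² + 9r_C1 − 595/4 = 0  ⇒  r_C1 = 17/2 (r>0 drops 1)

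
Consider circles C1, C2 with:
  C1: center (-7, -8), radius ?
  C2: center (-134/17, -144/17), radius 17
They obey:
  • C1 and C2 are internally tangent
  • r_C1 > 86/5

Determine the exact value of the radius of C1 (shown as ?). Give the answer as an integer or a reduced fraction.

18

1. [int C1,C2]  r_C1² − 34r_C1 + 288 = 0  ⇒  r_C1 = 16 or 18
2. given r_C1 > 86/5: keep 18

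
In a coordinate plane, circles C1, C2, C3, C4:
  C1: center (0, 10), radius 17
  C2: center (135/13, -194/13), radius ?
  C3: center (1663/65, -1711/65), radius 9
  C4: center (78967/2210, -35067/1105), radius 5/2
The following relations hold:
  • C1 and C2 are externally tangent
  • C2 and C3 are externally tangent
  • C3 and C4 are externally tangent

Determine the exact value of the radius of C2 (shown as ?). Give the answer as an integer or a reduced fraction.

10

1. [ext C1·C2]  r_C2² + 34r_C2 − 440 = 0  ⇒  r_C2 = 10 (r>0 drops 1)
2. [ext C2·C3]  r_C2² + 18r_C2 − 280 = 0  ⇒  r_C2 = 10 (r>0 drops 1)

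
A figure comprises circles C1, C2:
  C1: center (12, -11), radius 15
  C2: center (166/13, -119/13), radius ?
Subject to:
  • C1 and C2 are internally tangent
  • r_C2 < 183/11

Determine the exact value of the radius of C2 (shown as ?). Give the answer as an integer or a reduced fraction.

1. [int C1,C2]  r_C2² − 30r_C2 + 221 = 0  ⇒  r_C2 = 13 or 17
2. given r_C2 < 183/11: keep 13

13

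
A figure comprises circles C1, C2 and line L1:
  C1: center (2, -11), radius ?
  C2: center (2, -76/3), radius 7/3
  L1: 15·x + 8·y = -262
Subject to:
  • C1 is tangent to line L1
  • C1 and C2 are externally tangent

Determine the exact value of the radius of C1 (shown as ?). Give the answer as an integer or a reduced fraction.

1. [C1‖L1]  r_C1² − 144 = 0  ⇒  r_C1 = 12 (r>0 drops 1)
2. [ext C1·C2]  r_C1² + (14/3)r_C1 − 200 = 0  ⇒  r_C1 = 12 (r>0 drops 1)

12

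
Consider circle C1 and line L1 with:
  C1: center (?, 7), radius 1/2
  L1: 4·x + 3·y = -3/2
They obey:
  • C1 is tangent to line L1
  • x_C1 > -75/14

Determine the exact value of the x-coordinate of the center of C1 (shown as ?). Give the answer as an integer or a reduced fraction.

-5

1. [C1‖L1]  x_C1² + (45/4)x_C1 + 125/4 = 0  ⇒  x_C1 = -25/4 or -5
2. given x_C1 > -75/14: keep -5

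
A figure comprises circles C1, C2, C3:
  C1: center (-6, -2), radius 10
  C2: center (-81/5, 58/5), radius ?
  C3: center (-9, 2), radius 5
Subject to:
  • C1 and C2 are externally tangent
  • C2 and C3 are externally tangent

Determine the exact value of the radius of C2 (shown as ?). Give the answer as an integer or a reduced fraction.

1. [ext C1·C2]  r_C2² + 20r_C2 − 189 = 0  ⇒  r_C2 = 7 (r>0 drops 1)
2. [ext C2·C3]  r_C2² + 10r_C2 − 119 = 0  ⇒  r_C2 = 7 (r>0 drops 1)

7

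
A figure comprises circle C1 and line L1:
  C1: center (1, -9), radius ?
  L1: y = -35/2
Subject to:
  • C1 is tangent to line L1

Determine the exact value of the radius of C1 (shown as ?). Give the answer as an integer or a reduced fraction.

17/2

1. [C1‖L1]  r_C1² − 289/4 = 0  ⇒  r_C1 = 17/2 (r>0 drops 1)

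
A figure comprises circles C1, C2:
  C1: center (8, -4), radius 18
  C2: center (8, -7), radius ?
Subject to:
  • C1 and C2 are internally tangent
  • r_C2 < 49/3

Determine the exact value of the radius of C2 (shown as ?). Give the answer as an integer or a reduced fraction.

15

1. [int C1,C2]  r_C2² − 36r_C2 + 315 = 0  ⇒  r_C2 = 15 or 21
2. given r_C2 < 49/3: keep 15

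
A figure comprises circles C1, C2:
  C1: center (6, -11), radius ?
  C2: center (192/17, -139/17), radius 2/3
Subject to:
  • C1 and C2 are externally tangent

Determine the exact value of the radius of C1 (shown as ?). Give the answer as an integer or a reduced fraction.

1. [ext C1·C2]  r_C1² + (4/3)r_C1 − 320/9 = 0  ⇒  r_C1 = 16/3 (r>0 drops 1)

16/3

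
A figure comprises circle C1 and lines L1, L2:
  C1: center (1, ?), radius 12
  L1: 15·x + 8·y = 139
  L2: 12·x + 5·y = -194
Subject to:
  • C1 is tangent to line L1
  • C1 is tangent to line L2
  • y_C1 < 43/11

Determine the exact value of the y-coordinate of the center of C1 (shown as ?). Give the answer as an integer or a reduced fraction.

-10

1. [C1‖L1]  y_C1² − 31y_C1 − 410 = 0  ⇒  y_C1 = -10 or 41
2. [C1‖L2]  y_C1² + (412/5)y_C1 + 724 = 0  ⇒  y_C1 = -362/5 or -10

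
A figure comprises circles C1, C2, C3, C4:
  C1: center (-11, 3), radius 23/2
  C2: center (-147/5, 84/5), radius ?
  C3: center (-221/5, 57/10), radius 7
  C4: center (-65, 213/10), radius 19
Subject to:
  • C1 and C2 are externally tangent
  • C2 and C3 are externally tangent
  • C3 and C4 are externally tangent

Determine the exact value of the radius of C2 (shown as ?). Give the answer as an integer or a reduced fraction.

23/2

1. [ext C1·C2]  r_C2² + 23r_C2 − 1587/4 = 0  ⇒  r_C2 = 23/2 (r>0 drops 1)
2. [ext C2·C3]  r_C2² + 14r_C2 − 1173/4 = 0  ⇒  r_C2 = 23/2 (r>0 drops 1)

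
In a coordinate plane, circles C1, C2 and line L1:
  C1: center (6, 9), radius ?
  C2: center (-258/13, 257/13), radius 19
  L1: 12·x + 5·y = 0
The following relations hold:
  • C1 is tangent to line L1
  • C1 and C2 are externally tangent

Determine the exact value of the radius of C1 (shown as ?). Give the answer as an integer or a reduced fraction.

1. [C1‖L1]  r_C1² − 81 = 0  ⇒  r_C1 = 9 (r>0 drops 1)
2. [ext C1·C2]  r_C1² + 38r_C1 − 423 = 0  ⇒  r_C1 = 9 (r>0 drops 1)

9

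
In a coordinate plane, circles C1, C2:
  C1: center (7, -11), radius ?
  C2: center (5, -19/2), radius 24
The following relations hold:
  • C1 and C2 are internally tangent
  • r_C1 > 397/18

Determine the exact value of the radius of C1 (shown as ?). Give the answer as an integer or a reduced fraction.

1. [int C1,C2]  r_C1² − 48r_C1 + 2279/4 = 0  ⇒  r_C1 = 43/2 or 53/2
2. given r_C1 > 397/18: keep 53/2

53/2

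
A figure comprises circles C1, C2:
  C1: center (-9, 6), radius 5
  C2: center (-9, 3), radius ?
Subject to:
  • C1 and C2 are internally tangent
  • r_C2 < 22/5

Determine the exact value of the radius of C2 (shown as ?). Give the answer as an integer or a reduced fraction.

1. [int C1,C2]  r_C2² − 10r_C2 + 16 = 0  ⇒  r_C2 = 2 or 8
2. given r_C2 < 22/5: keep 2

2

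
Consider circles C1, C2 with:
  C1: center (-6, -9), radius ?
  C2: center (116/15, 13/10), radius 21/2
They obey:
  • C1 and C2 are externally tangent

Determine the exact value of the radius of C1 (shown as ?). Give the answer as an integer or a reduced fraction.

20/3

1. [ext C1·C2]  r_C1² + 21r_C1 − 1660/9 = 0  ⇒  r_C1 = 20/3 (r>0 drops 1)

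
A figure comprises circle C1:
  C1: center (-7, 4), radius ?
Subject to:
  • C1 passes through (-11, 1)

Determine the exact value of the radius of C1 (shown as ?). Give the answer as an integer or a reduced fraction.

5

1. [C1∋P]  r_C1² − 25 = 0  ⇒  r_C1 = 5 (r>0 drops 1)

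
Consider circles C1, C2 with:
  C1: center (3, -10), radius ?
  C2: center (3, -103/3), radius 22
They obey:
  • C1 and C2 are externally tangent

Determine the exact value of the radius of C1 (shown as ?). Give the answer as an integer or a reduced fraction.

7/3

1. [ext C1·C2]  r_C1² + 44r_C1 − 973/9 = 0  ⇒  r_C1 = 7/3 (r>0 drops 1)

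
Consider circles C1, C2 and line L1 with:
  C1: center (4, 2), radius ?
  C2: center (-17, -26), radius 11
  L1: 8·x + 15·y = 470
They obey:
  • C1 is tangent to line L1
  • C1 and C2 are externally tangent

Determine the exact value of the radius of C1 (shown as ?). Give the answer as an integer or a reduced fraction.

24

1. [C1‖L1]  r_C1² − 576 = 0  ⇒  r_C1 = 24 (r>0 drops 1)
2. [ext C1·C2]  r_C1² + 22r_C1 − 1104 = 0  ⇒  r_C1 = 24 (r>0 drops 1)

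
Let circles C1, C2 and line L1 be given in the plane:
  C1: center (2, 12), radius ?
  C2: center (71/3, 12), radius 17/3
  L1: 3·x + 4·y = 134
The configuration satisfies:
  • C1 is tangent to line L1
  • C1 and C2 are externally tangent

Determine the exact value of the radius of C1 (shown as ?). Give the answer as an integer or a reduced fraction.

16

1. [C1‖L1]  r_C1² − 256 = 0  ⇒  r_C1 = 16 (r>0 drops 1)
2. [ext C1·C2]  r_C1² + (34/3)r_C1 − 1312/3 = 0  ⇒  r_C1 = 16 (r>0 drops 1)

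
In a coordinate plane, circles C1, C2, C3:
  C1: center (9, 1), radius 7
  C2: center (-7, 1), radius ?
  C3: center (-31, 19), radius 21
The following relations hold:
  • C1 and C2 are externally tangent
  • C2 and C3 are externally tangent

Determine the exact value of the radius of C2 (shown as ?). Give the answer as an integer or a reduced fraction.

1. [ext C1·C2]  r_C2² + 14r_C2 − 207 = 0  ⇒  r_C2 = 9 (r>0 drops 1)
2. [ext C2·C3]  r_C2² + 42r_C2 − 459 = 0  ⇒  r_C2 = 9 (r>0 drops 1)

9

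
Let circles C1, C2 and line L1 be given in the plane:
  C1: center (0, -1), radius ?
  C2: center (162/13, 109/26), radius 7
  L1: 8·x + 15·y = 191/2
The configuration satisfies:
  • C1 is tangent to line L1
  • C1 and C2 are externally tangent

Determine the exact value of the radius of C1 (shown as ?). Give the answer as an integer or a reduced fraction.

1. [C1‖L1]  r_C1² − 169/4 = 0  ⇒  r_C1 = 13/2 (r>0 drops 1)
2. [ext C1·C2]  r_C1² + 14r_C1 − 533/4 = 0  ⇒  r_C1 = 13/2 (r>0 drops 1)

13/2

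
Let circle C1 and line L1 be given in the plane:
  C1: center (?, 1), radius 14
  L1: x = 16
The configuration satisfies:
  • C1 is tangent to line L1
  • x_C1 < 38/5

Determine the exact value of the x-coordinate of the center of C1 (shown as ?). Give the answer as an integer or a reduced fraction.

2

1. [C1‖L1]  x_C1² − 32x_C1 + 60 = 0  ⇒  x_C1 = 2 or 30
2. given x_C1 < 38/5: keep 2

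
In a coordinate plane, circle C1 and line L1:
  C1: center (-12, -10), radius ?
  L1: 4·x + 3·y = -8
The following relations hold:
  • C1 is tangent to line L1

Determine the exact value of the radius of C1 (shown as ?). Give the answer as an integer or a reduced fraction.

1. [C1‖L1]  r_C1² − 196 = 0  ⇒  r_C1 = 14 (r>0 drops 1)

14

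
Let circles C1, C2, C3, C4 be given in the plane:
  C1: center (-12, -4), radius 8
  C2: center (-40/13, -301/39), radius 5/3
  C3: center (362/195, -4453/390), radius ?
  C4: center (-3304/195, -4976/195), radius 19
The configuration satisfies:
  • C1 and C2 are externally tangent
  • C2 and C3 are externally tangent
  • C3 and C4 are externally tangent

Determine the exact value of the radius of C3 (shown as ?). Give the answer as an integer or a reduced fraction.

1. [ext C2·C3]  r_C3² + (10/3)r_C3 − 141/4 = 0  ⇒  r_C3 = 9/2 (r>0 drops 1)
2. [ext C3·C4]  r_C3² + 38r_C3 − 765/4 = 0  ⇒  r_C3 = 9/2 (r>0 drops 1)

9/2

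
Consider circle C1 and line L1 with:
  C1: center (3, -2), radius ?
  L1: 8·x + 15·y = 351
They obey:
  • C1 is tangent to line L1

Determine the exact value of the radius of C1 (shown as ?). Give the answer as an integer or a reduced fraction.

21

1. [C1‖L1]  r_C1² − 441 = 0  ⇒  r_C1 = 21 (r>0 drops 1)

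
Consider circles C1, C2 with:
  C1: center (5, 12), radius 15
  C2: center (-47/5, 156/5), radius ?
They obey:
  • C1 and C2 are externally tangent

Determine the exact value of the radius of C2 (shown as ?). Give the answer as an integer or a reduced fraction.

1. [ext C1·C2]  r_C2² + 30r_C2 − 351 = 0  ⇒  r_C2 = 9 (r>0 drops 1)

9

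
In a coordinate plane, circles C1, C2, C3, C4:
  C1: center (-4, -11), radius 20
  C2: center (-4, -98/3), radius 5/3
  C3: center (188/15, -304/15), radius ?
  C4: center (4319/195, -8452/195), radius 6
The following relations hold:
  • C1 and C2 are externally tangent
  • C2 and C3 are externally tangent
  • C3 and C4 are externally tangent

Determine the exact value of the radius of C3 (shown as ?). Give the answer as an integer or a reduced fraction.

19

1. [ext C2·C3]  r_C3² + (10/3)r_C3 − 1273/3 = 0  ⇒  r_C3 = 19 (r>0 drops 1)
2. [ext C3·C4]  r_C3² + 12r_C3 − 589 = 0  ⇒  r_C3 = 19 (r>0 drops 1)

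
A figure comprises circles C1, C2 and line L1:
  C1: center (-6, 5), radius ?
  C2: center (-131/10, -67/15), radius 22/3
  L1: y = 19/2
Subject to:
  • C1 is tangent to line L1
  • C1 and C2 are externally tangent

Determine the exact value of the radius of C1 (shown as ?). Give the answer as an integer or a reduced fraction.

9/2

1. [C1‖L1]  r_C1² − 81/4 = 0  ⇒  r_C1 = 9/2 (r>0 drops 1)
2. [ext C1·C2]  r_C1² + (44/3)r_C1 − 345/4 = 0  ⇒  r_C1 = 9/2 (r>0 drops 1)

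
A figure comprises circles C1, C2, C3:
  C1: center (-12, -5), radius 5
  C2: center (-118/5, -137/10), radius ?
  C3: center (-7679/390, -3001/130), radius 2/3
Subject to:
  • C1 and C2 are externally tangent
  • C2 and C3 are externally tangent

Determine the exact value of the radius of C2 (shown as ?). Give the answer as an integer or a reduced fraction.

19/2

1. [ext C1·C2]  r_C2² + 10r_C2 − 741/4 = 0  ⇒  r_C2 = 19/2 (r>0 drops 1)
2. [ext C2·C3]  r_C2² + (4/3)r_C2 − 1235/12 = 0  ⇒  r_C2 = 19/2 (r>0 drops 1)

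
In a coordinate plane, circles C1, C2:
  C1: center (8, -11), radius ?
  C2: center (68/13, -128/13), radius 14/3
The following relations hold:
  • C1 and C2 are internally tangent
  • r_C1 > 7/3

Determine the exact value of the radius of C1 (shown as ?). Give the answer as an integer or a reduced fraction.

1. [int C1,C2]  r_C1² − (28/3)r_C1 + 115/9 = 0  ⇒  r_C1 = 5/3 or 23/3
2. given r_C1 > 7/3: keep 23/3

23/3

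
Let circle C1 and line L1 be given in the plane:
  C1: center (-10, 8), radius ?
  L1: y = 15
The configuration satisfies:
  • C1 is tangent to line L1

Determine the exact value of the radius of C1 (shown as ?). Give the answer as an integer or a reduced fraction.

7

1. [C1‖L1]  r_C1² − 49 = 0  ⇒  r_C1 = 7 (r>0 drops 1)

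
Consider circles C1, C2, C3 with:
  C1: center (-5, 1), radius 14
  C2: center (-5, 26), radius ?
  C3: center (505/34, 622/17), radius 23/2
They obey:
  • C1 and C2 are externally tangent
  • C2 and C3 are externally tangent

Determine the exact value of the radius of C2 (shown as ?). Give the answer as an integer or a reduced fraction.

1. [ext C1·C2]  r_C2² + 28r_C2 − 429 = 0  ⇒  r_C2 = 11 (r>0 drops 1)
2. [ext C2·C3]  r_C2² + 23r_C2 − 374 = 0  ⇒  r_C2 = 11 (r>0 drops 1)

11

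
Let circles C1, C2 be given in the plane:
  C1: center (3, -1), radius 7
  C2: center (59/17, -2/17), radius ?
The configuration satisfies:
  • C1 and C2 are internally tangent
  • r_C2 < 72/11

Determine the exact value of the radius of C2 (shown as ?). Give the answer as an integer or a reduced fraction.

6

1. [int C1,C2]  r_C2² − 14r_C2 + 48 = 0  ⇒  r_C2 = 6 or 8
2. given r_C2 < 72/11: keep 6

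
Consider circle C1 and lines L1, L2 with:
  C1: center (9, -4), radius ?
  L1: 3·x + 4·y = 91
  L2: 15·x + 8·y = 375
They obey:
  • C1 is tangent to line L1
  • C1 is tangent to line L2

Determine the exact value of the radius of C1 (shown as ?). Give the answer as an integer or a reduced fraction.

1. [C1‖L1]  r_C1² − 256 = 0  ⇒  r_C1 = 16 (r>0 drops 1)
2. [C1‖L2]  r_C1² − 256 = 0  ⇒  r_C1 = 16 (r>0 drops 1)

16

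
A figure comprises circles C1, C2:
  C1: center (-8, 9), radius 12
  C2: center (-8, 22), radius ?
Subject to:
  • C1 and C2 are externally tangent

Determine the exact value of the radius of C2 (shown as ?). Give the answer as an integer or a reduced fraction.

1

1. [ext C1·C2]  r_C2² + 24r_C2 − 25 = 0  ⇒  r_C2 = 1 (r>0 drops 1)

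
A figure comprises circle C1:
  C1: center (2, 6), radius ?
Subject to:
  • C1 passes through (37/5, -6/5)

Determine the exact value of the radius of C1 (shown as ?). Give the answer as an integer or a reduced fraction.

9

1. [C1∋P]  r_C1² − 81 = 0  ⇒  r_C1 = 9 (r>0 drops 1)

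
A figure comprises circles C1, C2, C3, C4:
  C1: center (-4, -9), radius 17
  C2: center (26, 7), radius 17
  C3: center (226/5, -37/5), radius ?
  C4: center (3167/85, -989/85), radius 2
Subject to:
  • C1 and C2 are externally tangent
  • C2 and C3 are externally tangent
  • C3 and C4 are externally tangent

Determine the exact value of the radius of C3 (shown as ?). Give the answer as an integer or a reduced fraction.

1. [ext C2·C3]  r_C3² + 34r_C3 − 287 = 0  ⇒  r_C3 = 7 (r>0 drops 1)
2. [ext C3·C4]  r_C3² + 4r_C3 − 77 = 0  ⇒  r_C3 = 7 (r>0 drops 1)

7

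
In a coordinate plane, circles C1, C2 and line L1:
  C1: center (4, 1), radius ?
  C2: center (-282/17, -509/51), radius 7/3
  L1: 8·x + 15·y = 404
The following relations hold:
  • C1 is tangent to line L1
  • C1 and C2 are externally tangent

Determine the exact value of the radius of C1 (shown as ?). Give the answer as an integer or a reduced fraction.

21

1. [C1‖L1]  r_C1² − 441 = 0  ⇒  r_C1 = 21 (r>0 drops 1)
2. [ext C1·C2]  r_C1² + (14/3)r_C1 − 539 = 0  ⇒  r_C1 = 21 (r>0 drops 1)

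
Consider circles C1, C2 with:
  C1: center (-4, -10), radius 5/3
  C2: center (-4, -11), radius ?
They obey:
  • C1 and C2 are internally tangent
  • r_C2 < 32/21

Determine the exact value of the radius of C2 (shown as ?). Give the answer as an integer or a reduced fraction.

1. [int C1,C2]  r_C2² − (10/3)r_C2 + 16/9 = 0  ⇒  r_C2 = 2/3 or 8/3
2. given r_C2 < 32/21: keep 2/3

2/3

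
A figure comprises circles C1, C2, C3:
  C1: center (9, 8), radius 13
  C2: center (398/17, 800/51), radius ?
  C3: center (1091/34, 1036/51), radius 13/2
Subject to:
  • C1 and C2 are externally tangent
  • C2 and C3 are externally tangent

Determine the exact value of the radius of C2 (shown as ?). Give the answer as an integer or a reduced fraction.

1. [ext C1·C2]  r_C2² + 26r_C2 − 880/9 = 0  ⇒  r_C2 = 10/3 (r>0 drops 1)
2. [ext C2·C3]  r_C2² + 13r_C2 − 490/9 = 0  ⇒  r_C2 = 10/3 (r>0 drops 1)

10/3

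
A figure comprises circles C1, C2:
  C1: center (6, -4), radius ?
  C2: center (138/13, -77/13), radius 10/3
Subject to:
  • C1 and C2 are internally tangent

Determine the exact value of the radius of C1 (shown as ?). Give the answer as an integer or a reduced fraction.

1. [int C1,C2]  r_C1² − (20/3)r_C1 − 125/9 = 0  ⇒  r_C1 = 25/3 (r>0 drops 1)

25/3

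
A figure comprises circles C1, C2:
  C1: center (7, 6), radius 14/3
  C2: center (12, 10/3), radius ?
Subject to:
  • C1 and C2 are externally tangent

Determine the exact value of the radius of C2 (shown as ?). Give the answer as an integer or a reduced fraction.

1. [ext C1·C2]  r_C2² + (28/3)r_C2 − 31/3 = 0  ⇒  r_C2 = 1 (r>0 drops 1)

1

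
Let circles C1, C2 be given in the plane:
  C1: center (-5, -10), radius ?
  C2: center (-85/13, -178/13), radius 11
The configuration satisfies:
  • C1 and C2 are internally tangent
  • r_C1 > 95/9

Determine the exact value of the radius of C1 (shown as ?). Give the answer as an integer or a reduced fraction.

1. [int C1,C2]  r_C1² − 22r_C1 + 105 = 0  ⇒  r_C1 = 7 or 15
2. given r_C1 > 95/9: keep 15

15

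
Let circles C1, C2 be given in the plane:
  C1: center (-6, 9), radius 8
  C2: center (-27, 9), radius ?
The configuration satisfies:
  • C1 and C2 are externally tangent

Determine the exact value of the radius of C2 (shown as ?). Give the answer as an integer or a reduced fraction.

1. [ext C1·C2]  r_C2² + 16r_C2 − 377 = 0  ⇒  r_C2 = 13 (r>0 drops 1)

13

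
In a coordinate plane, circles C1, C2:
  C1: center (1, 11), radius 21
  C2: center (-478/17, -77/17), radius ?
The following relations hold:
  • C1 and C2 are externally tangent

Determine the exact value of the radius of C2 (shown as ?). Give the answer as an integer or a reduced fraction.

12

1. [ext C1·C2]  r_C2² + 42r_C2 − 648 = 0  ⇒  r_C2 = 12 (r>0 drops 1)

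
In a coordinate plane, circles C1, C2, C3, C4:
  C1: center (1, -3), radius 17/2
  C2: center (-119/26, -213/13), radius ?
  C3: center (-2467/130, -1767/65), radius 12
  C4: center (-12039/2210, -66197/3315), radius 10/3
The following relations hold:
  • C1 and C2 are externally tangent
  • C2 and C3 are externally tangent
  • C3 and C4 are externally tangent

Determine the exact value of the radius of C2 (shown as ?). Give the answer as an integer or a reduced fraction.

6

1. [ext C1·C2]  r_C2² + 17r_C2 − 138 = 0  ⇒  r_C2 = 6 (r>0 drops 1)
2. [ext C2·C3]  r_C2² + 24r_C2 − 180 = 0  ⇒  r_C2 = 6 (r>0 drops 1)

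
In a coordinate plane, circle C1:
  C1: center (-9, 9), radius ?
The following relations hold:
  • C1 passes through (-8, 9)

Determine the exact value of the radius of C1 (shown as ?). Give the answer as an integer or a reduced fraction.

1. [C1∋P]  r_C1² − 1 = 0  ⇒  r_C1 = 1 (r>0 drops 1)

1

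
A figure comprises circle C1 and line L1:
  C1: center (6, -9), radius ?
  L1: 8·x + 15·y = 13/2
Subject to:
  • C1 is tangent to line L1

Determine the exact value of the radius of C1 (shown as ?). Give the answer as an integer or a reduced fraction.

11/2

1. [C1‖L1]  r_C1² − 121/4 = 0  ⇒  r_C1 = 11/2 (r>0 drops 1)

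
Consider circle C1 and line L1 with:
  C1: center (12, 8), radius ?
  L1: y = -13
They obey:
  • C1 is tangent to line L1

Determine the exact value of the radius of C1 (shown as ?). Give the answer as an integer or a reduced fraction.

21

1. [C1‖L1]  r_C1² − 441 = 0  ⇒  r_C1 = 21 (r>0 drops 1)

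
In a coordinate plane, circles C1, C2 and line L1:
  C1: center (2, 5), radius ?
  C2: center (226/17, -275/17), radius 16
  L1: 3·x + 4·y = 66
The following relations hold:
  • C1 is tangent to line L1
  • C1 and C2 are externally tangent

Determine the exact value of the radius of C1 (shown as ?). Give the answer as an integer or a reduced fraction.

8

1. [C1‖L1]  r_C1² − 64 = 0  ⇒  r_C1 = 8 (r>0 drops 1)
2. [ext C1·C2]  r_C1² + 32r_C1 − 320 = 0  ⇒  r_C1 = 8 (r>0 drops 1)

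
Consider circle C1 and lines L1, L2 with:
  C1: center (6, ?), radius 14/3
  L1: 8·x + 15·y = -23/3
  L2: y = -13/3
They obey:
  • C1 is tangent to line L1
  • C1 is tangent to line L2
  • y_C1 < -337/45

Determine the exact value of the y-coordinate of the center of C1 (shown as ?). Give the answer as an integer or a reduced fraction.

-9

1. [C1‖L1]  y_C1² + (334/45)y_C1 − 71/5 = 0  ⇒  y_C1 = -9 or 71/45
2. [C1‖L2]  y_C1² + (26/3)y_C1 − 3 = 0  ⇒  y_C1 = -9 or 1/3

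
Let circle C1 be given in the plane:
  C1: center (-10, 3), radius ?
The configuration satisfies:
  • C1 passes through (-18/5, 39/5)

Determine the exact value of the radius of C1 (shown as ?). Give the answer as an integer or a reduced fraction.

8

1. [C1∋P]  r_C1² − 64 = 0  ⇒  r_C1 = 8 (r>0 drops 1)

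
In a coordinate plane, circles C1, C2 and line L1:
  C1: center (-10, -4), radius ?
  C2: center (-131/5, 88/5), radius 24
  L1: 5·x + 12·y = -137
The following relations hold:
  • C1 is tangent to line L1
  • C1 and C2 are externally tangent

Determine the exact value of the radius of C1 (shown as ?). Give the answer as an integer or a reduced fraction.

1. [C1‖L1]  r_C1² − 9 = 0  ⇒  r_C1 = 3 (r>0 drops 1)
2. [ext C1·C2]  r_C1² + 48r_C1 − 153 = 0  ⇒  r_C1 = 3 (r>0 drops 1)

3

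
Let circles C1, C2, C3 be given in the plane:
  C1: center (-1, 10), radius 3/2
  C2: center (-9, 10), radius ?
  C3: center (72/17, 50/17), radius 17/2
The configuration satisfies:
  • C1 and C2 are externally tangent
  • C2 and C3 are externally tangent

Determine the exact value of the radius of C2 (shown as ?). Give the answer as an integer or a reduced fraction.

13/2

1. [ext C1·C2]  r_C2² + 3r_C2 − 247/4 = 0  ⇒  r_C2 = 13/2 (r>0 drops 1)
2. [ext C2·C3]  r_C2² + 17r_C2 − 611/4 = 0  ⇒  r_C2 = 13/2 (r>0 drops 1)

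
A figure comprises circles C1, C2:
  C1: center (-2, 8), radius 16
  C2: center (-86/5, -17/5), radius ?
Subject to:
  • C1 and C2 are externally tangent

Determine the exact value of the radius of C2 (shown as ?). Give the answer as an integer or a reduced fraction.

1. [ext C1·C2]  r_C2² + 32r_C2 − 105 = 0  ⇒  r_C2 = 3 (r>0 drops 1)

3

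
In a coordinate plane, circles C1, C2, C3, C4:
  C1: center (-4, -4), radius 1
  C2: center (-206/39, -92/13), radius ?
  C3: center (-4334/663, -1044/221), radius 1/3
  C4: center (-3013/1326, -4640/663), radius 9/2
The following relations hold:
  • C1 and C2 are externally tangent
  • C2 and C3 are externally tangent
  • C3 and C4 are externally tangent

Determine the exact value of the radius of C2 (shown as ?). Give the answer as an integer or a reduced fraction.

7/3

1. [ext C1·C2]  r_C2² + 2r_C2 − 91/9 = 0  ⇒  r_C2 = 7/3 (r>0 drops 1)
2. [ext C2·C3]  r_C2² + (2/3)r_C2 − 7 = 0  ⇒  r_C2 = 7/3 (r>0 drops 1)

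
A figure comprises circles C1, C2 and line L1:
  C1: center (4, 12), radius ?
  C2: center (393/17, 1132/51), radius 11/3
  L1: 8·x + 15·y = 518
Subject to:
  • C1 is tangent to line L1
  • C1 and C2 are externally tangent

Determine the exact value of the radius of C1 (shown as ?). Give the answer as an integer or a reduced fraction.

18

1. [C1‖L1]  r_C1² − 324 = 0  ⇒  r_C1 = 18 (r>0 drops 1)
2. [ext C1·C2]  r_C1² + (22/3)r_C1 − 456 = 0  ⇒  r_C1 = 18 (r>0 drops 1)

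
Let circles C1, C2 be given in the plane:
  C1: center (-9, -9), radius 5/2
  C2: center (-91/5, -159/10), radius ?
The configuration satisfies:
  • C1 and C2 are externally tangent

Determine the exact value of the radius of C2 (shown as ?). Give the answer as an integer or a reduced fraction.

1. [ext C1·C2]  r_C2² + 5r_C2 − 126 = 0  ⇒  r_C2 = 9 (r>0 drops 1)

9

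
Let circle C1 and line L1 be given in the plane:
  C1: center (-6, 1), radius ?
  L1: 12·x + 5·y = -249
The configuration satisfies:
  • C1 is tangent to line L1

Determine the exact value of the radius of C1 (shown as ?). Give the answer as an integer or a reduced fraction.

14

1. [C1‖L1]  r_C1² − 196 = 0  ⇒  r_C1 = 14 (r>0 drops 1)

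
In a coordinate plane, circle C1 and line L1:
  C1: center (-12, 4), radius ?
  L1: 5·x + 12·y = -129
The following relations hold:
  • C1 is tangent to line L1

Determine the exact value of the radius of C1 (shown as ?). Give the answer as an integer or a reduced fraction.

9

1. [C1‖L1]  r_C1² − 81 = 0  ⇒  r_C1 = 9 (r>0 drops 1)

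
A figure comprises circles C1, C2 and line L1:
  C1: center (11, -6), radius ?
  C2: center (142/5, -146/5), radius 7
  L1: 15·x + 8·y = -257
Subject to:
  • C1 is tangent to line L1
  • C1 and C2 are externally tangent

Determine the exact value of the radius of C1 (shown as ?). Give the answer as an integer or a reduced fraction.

1. [C1‖L1]  r_C1² − 484 = 0  ⇒  r_C1 = 22 (r>0 drops 1)
2. [ext C1·C2]  r_C1² + 14r_C1 − 792 = 0  ⇒  r_C1 = 22 (r>0 drops 1)

22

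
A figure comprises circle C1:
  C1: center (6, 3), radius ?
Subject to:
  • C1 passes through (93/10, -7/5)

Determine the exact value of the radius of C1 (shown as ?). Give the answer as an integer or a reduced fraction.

1. [C1∋P]  r_C1² − 121/4 = 0  ⇒  r_C1 = 11/2 (r>0 drops 1)

11/2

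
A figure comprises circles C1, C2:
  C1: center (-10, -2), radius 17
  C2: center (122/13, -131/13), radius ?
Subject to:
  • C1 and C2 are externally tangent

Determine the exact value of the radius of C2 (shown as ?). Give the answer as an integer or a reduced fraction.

1. [ext C1·C2]  r_C2² + 34r_C2 − 152 = 0  ⇒  r_C2 = 4 (r>0 drops 1)

4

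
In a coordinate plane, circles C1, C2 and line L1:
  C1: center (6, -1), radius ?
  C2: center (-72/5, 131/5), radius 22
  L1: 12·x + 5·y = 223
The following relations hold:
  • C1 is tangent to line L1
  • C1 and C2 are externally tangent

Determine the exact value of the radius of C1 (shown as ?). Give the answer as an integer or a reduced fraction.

12

1. [C1‖L1]  r_C1² − 144 = 0  ⇒  r_C1 = 12 (r>0 drops 1)
2. [ext C1·C2]  r_C1² + 44r_C1 − 672 = 0  ⇒  r_C1 = 12 (r>0 drops 1)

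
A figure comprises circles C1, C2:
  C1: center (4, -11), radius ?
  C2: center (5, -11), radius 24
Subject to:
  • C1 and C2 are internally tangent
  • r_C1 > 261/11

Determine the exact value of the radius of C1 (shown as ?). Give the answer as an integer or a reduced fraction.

1. [int C1,C2]  r_C1² − 48r_C1 + 575 = 0  ⇒  r_C1 = 23 or 25
2. given r_C1 > 261/11: keep 25

25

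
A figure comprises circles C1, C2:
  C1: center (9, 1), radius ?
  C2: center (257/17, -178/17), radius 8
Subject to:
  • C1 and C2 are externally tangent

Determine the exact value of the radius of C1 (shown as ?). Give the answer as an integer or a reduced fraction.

5

1. [ext C1·C2]  r_C1² + 16r_C1 − 105 = 0  ⇒  r_C1 = 5 (r>0 drops 1)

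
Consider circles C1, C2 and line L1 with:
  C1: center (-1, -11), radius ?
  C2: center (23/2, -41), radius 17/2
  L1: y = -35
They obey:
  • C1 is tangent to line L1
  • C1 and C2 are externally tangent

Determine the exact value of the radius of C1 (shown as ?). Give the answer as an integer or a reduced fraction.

24

1. [C1‖L1]  r_C1² − 576 = 0  ⇒  r_C1 = 24 (r>0 drops 1)
2. [ext C1·C2]  r_C1² + 17r_C1 − 984 = 0  ⇒  r_C1 = 24 (r>0 drops 1)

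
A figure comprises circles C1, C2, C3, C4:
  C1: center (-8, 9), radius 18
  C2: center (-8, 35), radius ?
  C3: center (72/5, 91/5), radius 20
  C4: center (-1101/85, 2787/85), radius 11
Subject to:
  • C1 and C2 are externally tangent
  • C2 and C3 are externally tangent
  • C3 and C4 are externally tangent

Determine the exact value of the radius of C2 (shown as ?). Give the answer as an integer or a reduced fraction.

8

1. [ext C1·C2]  r_C2² + 36r_C2 − 352 = 0  ⇒  r_C2 = 8 (r>0 drops 1)
2. [ext C2·C3]  r_C2² + 40r_C2 − 384 = 0  ⇒  r_C2 = 8 (r>0 drops 1)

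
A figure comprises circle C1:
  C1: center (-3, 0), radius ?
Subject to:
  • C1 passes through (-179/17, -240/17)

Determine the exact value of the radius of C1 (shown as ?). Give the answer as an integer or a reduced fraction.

16

1. [C1∋P]  r_C1² − 256 = 0  ⇒  r_C1 = 16 (r>0 drops 1)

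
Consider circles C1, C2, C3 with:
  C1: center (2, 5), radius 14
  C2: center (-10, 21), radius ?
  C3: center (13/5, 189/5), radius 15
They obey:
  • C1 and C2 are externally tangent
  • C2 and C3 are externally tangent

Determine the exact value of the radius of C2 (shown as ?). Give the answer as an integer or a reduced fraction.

6

1. [ext C1·C2]  r_C2² + 28r_C2 − 204 = 0  ⇒  r_C2 = 6 (r>0 drops 1)
2. [ext C2·C3]  r_C2² + 30r_C2 − 216 = 0  ⇒  r_C2 = 6 (r>0 drops 1)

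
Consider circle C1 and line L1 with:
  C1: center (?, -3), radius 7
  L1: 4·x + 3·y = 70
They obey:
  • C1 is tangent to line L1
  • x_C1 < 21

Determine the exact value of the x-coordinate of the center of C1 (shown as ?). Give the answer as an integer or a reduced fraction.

11

1. [C1‖L1]  x_C1² − (79/2)x_C1 + 627/2 = 0  ⇒  x_C1 = 11 or 57/2
2. given x_C1 < 21: keep 11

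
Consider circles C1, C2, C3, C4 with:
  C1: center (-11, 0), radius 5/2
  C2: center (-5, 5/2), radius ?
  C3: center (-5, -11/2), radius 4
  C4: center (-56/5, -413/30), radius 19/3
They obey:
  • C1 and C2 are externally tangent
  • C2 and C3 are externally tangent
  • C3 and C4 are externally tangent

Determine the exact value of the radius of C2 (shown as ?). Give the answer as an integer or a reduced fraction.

1. [ext C1·C2]  r_C2² + 5r_C2 − 36 = 0  ⇒  r_C2 = 4 (r>0 drops 1)
2. [ext C2·C3]  r_C2² + 8r_C2 − 48 = 0  ⇒  r_C2 = 4 (r>0 drops 1)

4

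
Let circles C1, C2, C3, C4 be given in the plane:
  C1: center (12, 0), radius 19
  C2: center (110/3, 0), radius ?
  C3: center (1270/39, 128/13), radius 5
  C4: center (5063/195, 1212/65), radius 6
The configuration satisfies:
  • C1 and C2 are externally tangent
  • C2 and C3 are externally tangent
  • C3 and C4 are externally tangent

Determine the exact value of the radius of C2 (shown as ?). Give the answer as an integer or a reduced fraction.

1. [ext C1·C2]  r_C2² + 38r_C2 − 2227/9 = 0  ⇒  r_C2 = 17/3 (r>0 drops 1)
2. [ext C2·C3]  r_C2² + 10r_C2 − 799/9 = 0  ⇒  r_C2 = 17/3 (r>0 drops 1)

17/3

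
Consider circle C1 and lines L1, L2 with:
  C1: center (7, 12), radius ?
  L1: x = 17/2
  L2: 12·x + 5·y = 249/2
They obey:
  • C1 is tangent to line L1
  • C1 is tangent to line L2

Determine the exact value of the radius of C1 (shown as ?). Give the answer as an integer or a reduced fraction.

1. [C1‖L1]  r_C1² − 9/4 = 0  ⇒  r_C1 = 3/2 (r>0 drops 1)
2. [C1‖L2]  r_C1² − 9/4 = 0  ⇒  r_C1 = 3/2 (r>0 drops 1)

3/2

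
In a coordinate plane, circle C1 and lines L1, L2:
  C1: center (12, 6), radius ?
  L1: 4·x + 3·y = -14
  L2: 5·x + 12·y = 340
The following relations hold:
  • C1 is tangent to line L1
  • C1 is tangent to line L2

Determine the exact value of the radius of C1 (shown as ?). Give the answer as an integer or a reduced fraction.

16

1. [C1‖L1]  r_C1² − 256 = 0  ⇒  r_C1 = 16 (r>0 drops 1)
2. [C1‖L2]  r_C1² − 256 = 0  ⇒  r_C1 = 16 (r>0 drops 1)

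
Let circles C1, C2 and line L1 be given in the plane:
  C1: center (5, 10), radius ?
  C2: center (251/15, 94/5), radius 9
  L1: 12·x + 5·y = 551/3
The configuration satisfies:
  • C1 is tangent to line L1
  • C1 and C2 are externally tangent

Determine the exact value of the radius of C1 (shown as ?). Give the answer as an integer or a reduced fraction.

1. [C1‖L1]  r_C1² − 289/9 = 0  ⇒  r_C1 = 17/3 (r>0 drops 1)
2. [ext C1·C2]  r_C1² + 18r_C1 − 1207/9 = 0  ⇒  r_C1 = 17/3 (r>0 drops 1)

17/3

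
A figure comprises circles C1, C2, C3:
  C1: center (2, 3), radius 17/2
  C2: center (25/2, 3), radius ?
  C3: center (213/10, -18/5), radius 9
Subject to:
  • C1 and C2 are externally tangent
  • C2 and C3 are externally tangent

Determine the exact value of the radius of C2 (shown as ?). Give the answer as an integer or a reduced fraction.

1. [ext C1·C2]  r_C2² + 17r_C2 − 38 = 0  ⇒  r_C2 = 2 (r>0 drops 1)
2. [ext C2·C3]  r_C2² + 18r_C2 − 40 = 0  ⇒  r_C2 = 2 (r>0 drops 1)

2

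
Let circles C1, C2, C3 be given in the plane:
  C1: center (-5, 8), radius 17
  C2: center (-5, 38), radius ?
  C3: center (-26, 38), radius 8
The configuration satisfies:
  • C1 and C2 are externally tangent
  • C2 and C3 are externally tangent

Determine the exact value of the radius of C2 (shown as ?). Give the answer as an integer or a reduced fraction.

13

1. [ext C1·C2]  r_C2² + 34r_C2 − 611 = 0  ⇒  r_C2 = 13 (r>0 drops 1)
2. [ext C2·C3]  r_C2² + 16r_C2 − 377 = 0  ⇒  r_C2 = 13 (r>0 drops 1)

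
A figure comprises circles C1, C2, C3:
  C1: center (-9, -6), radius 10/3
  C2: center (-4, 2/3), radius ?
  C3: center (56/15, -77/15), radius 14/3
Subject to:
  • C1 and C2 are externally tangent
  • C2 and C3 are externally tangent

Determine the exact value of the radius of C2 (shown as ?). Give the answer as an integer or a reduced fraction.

1. [ext C1·C2]  r_C2² + (20/3)r_C2 − 175/3 = 0  ⇒  r_C2 = 5 (r>0 drops 1)
2. [ext C2·C3]  r_C2² + (28/3)r_C2 − 215/3 = 0  ⇒  r_C2 = 5 (r>0 drops 1)

5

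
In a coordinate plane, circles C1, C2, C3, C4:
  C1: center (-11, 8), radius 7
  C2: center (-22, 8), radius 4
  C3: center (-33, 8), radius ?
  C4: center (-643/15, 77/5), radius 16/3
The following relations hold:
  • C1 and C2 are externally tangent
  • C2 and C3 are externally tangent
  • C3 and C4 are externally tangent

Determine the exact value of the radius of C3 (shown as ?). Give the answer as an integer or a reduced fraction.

7

1. [ext C2·C3]  r_C3² + 8r_C3 − 105 = 0  ⇒  r_C3 = 7 (r>0 drops 1)
2. [ext C3·C4]  r_C3² + (32/3)r_C3 − 371/3 = 0  ⇒  r_C3 = 7 (r>0 drops 1)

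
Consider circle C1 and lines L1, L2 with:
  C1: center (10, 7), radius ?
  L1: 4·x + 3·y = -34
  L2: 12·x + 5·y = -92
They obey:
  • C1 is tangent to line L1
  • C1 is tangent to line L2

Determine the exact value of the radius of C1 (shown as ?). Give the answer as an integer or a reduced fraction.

19

1. [C1‖L1]  r_C1² − 361 = 0  ⇒  r_C1 = 19 (r>0 drops 1)
2. [C1‖L2]  r_C1² − 361 = 0  ⇒  r_C1 = 19 (r>0 drops 1)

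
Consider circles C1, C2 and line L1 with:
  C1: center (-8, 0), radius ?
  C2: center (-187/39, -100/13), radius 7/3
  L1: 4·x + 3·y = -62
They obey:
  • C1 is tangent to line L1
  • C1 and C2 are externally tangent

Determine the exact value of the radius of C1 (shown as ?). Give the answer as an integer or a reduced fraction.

6

1. [C1‖L1]  r_C1² − 36 = 0  ⇒  r_C1 = 6 (r>0 drops 1)
2. [ext C1·C2]  r_C1² + (14/3)r_C1 − 64 = 0  ⇒  r_C1 = 6 (r>0 drops 1)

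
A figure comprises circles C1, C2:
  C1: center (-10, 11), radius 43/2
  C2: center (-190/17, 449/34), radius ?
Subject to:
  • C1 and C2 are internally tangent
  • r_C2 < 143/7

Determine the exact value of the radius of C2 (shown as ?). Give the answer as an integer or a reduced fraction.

1. [int C1,C2]  r_C2² − 43r_C2 + 456 = 0  ⇒  r_C2 = 19 or 24
2. given r_C2 < 143/7: keep 19

19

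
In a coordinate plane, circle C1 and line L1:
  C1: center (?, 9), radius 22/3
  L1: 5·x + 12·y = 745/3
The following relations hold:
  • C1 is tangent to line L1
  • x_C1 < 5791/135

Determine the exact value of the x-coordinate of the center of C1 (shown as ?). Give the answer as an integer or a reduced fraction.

1. [C1‖L1]  x_C1² − (842/15)x_C1 + 2121/5 = 0  ⇒  x_C1 = 9 or 707/15
2. given x_C1 < 5791/135: keep 9

9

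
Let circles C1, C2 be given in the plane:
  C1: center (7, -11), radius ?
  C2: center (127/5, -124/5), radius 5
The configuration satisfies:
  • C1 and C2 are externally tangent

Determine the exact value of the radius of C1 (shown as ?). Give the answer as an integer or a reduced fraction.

18

1. [ext C1·C2]  r_C1² + 10r_C1 − 504 = 0  ⇒  r_C1 = 18 (r>0 drops 1)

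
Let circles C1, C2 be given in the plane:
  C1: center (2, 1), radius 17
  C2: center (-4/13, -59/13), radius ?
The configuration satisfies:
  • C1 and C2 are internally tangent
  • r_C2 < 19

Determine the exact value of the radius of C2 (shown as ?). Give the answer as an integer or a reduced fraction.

1. [int C1,C2]  r_C2² − 34r_C2 + 253 = 0  ⇒  r_C2 = 11 or 23
2. given r_C2 < 19: keep 11

11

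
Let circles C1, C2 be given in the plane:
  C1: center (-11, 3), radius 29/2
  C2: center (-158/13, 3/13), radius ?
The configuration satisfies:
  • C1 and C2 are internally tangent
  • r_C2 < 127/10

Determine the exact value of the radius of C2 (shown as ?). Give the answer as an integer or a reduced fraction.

1. [int C1,C2]  r_C2² − 29r_C2 + 805/4 = 0  ⇒  r_C2 = 23/2 or 35/2
2. given r_C2 < 127/10: keep 23/2

23/2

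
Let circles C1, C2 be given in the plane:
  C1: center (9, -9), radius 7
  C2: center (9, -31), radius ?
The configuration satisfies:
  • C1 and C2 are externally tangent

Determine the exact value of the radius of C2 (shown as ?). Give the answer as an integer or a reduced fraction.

1. [ext C1·C2]  r_C2² + 14r_C2 − 435 = 0  ⇒  r_C2 = 15 (r>0 drops 1)

15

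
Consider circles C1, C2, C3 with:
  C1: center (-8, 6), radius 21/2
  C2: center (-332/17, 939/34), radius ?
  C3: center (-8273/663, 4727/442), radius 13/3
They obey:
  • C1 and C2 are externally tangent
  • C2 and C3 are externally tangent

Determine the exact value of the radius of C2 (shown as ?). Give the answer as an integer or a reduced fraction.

14

1. [ext C1·C2]  r_C2² + 21r_C2 − 490 = 0  ⇒  r_C2 = 14 (r>0 drops 1)
2. [ext C2·C3]  r_C2² + (26/3)r_C2 − 952/3 = 0  ⇒  r_C2 = 14 (r>0 drops 1)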